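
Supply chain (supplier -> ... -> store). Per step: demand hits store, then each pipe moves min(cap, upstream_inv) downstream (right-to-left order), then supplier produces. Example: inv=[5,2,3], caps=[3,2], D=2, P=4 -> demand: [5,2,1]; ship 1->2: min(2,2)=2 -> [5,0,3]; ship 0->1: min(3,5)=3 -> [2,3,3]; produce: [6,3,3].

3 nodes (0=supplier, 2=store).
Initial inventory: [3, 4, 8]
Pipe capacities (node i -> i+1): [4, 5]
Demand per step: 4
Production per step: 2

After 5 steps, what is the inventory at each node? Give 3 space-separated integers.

Step 1: demand=4,sold=4 ship[1->2]=4 ship[0->1]=3 prod=2 -> inv=[2 3 8]
Step 2: demand=4,sold=4 ship[1->2]=3 ship[0->1]=2 prod=2 -> inv=[2 2 7]
Step 3: demand=4,sold=4 ship[1->2]=2 ship[0->1]=2 prod=2 -> inv=[2 2 5]
Step 4: demand=4,sold=4 ship[1->2]=2 ship[0->1]=2 prod=2 -> inv=[2 2 3]
Step 5: demand=4,sold=3 ship[1->2]=2 ship[0->1]=2 prod=2 -> inv=[2 2 2]

2 2 2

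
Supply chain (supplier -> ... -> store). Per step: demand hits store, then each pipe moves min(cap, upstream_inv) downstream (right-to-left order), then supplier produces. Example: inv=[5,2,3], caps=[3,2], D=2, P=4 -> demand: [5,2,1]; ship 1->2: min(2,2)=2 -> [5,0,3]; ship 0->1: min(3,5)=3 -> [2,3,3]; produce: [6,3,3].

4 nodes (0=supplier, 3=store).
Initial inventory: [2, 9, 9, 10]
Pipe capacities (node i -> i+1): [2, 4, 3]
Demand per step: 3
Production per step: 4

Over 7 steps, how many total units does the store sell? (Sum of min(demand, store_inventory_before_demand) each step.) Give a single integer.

Answer: 21

Derivation:
Step 1: sold=3 (running total=3) -> [4 7 10 10]
Step 2: sold=3 (running total=6) -> [6 5 11 10]
Step 3: sold=3 (running total=9) -> [8 3 12 10]
Step 4: sold=3 (running total=12) -> [10 2 12 10]
Step 5: sold=3 (running total=15) -> [12 2 11 10]
Step 6: sold=3 (running total=18) -> [14 2 10 10]
Step 7: sold=3 (running total=21) -> [16 2 9 10]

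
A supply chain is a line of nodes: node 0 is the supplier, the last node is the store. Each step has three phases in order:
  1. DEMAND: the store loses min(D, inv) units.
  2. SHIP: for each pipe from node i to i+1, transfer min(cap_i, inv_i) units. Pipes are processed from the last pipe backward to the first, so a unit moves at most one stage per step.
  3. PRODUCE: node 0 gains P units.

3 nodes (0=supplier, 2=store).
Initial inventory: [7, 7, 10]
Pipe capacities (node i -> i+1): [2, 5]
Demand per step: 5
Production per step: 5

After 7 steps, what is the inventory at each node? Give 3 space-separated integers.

Step 1: demand=5,sold=5 ship[1->2]=5 ship[0->1]=2 prod=5 -> inv=[10 4 10]
Step 2: demand=5,sold=5 ship[1->2]=4 ship[0->1]=2 prod=5 -> inv=[13 2 9]
Step 3: demand=5,sold=5 ship[1->2]=2 ship[0->1]=2 prod=5 -> inv=[16 2 6]
Step 4: demand=5,sold=5 ship[1->2]=2 ship[0->1]=2 prod=5 -> inv=[19 2 3]
Step 5: demand=5,sold=3 ship[1->2]=2 ship[0->1]=2 prod=5 -> inv=[22 2 2]
Step 6: demand=5,sold=2 ship[1->2]=2 ship[0->1]=2 prod=5 -> inv=[25 2 2]
Step 7: demand=5,sold=2 ship[1->2]=2 ship[0->1]=2 prod=5 -> inv=[28 2 2]

28 2 2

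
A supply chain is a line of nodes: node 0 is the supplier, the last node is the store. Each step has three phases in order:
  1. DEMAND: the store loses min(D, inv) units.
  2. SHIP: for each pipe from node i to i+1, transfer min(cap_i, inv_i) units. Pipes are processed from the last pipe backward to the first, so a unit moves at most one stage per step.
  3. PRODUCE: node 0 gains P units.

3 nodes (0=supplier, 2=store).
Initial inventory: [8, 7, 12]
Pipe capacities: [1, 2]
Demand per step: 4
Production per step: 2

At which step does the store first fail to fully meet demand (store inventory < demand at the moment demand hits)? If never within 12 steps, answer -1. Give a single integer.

Step 1: demand=4,sold=4 ship[1->2]=2 ship[0->1]=1 prod=2 -> [9 6 10]
Step 2: demand=4,sold=4 ship[1->2]=2 ship[0->1]=1 prod=2 -> [10 5 8]
Step 3: demand=4,sold=4 ship[1->2]=2 ship[0->1]=1 prod=2 -> [11 4 6]
Step 4: demand=4,sold=4 ship[1->2]=2 ship[0->1]=1 prod=2 -> [12 3 4]
Step 5: demand=4,sold=4 ship[1->2]=2 ship[0->1]=1 prod=2 -> [13 2 2]
Step 6: demand=4,sold=2 ship[1->2]=2 ship[0->1]=1 prod=2 -> [14 1 2]
Step 7: demand=4,sold=2 ship[1->2]=1 ship[0->1]=1 prod=2 -> [15 1 1]
Step 8: demand=4,sold=1 ship[1->2]=1 ship[0->1]=1 prod=2 -> [16 1 1]
Step 9: demand=4,sold=1 ship[1->2]=1 ship[0->1]=1 prod=2 -> [17 1 1]
Step 10: demand=4,sold=1 ship[1->2]=1 ship[0->1]=1 prod=2 -> [18 1 1]
Step 11: demand=4,sold=1 ship[1->2]=1 ship[0->1]=1 prod=2 -> [19 1 1]
Step 12: demand=4,sold=1 ship[1->2]=1 ship[0->1]=1 prod=2 -> [20 1 1]
First stockout at step 6

6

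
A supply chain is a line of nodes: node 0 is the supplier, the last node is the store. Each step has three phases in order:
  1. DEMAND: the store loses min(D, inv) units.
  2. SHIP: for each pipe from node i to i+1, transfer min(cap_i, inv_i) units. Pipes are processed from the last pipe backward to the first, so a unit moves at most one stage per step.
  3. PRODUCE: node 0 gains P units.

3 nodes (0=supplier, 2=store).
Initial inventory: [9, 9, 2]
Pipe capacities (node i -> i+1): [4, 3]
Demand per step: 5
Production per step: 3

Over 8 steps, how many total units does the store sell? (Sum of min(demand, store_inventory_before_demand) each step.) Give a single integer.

Answer: 23

Derivation:
Step 1: sold=2 (running total=2) -> [8 10 3]
Step 2: sold=3 (running total=5) -> [7 11 3]
Step 3: sold=3 (running total=8) -> [6 12 3]
Step 4: sold=3 (running total=11) -> [5 13 3]
Step 5: sold=3 (running total=14) -> [4 14 3]
Step 6: sold=3 (running total=17) -> [3 15 3]
Step 7: sold=3 (running total=20) -> [3 15 3]
Step 8: sold=3 (running total=23) -> [3 15 3]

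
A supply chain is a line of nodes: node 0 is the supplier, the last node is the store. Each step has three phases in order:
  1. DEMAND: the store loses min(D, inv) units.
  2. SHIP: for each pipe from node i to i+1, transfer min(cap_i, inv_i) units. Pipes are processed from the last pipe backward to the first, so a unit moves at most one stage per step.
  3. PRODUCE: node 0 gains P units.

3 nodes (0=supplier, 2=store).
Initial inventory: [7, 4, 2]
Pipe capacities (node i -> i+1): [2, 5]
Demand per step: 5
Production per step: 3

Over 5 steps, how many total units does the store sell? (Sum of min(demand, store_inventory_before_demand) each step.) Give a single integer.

Answer: 12

Derivation:
Step 1: sold=2 (running total=2) -> [8 2 4]
Step 2: sold=4 (running total=6) -> [9 2 2]
Step 3: sold=2 (running total=8) -> [10 2 2]
Step 4: sold=2 (running total=10) -> [11 2 2]
Step 5: sold=2 (running total=12) -> [12 2 2]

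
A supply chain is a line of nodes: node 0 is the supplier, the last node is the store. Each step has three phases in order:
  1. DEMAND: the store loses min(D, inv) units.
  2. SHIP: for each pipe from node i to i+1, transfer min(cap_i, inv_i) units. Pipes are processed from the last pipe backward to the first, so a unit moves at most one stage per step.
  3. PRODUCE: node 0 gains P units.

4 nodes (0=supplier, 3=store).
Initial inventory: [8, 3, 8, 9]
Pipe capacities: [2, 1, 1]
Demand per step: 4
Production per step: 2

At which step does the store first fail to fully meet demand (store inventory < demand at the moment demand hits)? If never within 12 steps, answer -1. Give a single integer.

Step 1: demand=4,sold=4 ship[2->3]=1 ship[1->2]=1 ship[0->1]=2 prod=2 -> [8 4 8 6]
Step 2: demand=4,sold=4 ship[2->3]=1 ship[1->2]=1 ship[0->1]=2 prod=2 -> [8 5 8 3]
Step 3: demand=4,sold=3 ship[2->3]=1 ship[1->2]=1 ship[0->1]=2 prod=2 -> [8 6 8 1]
Step 4: demand=4,sold=1 ship[2->3]=1 ship[1->2]=1 ship[0->1]=2 prod=2 -> [8 7 8 1]
Step 5: demand=4,sold=1 ship[2->3]=1 ship[1->2]=1 ship[0->1]=2 prod=2 -> [8 8 8 1]
Step 6: demand=4,sold=1 ship[2->3]=1 ship[1->2]=1 ship[0->1]=2 prod=2 -> [8 9 8 1]
Step 7: demand=4,sold=1 ship[2->3]=1 ship[1->2]=1 ship[0->1]=2 prod=2 -> [8 10 8 1]
Step 8: demand=4,sold=1 ship[2->3]=1 ship[1->2]=1 ship[0->1]=2 prod=2 -> [8 11 8 1]
Step 9: demand=4,sold=1 ship[2->3]=1 ship[1->2]=1 ship[0->1]=2 prod=2 -> [8 12 8 1]
Step 10: demand=4,sold=1 ship[2->3]=1 ship[1->2]=1 ship[0->1]=2 prod=2 -> [8 13 8 1]
Step 11: demand=4,sold=1 ship[2->3]=1 ship[1->2]=1 ship[0->1]=2 prod=2 -> [8 14 8 1]
Step 12: demand=4,sold=1 ship[2->3]=1 ship[1->2]=1 ship[0->1]=2 prod=2 -> [8 15 8 1]
First stockout at step 3

3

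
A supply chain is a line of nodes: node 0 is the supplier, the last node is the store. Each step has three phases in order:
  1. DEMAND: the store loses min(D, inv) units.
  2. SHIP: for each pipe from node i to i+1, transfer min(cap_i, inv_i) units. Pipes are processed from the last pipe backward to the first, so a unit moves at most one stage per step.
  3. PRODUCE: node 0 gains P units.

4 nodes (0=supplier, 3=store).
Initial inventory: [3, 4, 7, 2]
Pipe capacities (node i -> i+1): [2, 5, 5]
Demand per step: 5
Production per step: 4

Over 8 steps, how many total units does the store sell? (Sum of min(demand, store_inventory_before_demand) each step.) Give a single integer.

Step 1: sold=2 (running total=2) -> [5 2 6 5]
Step 2: sold=5 (running total=7) -> [7 2 3 5]
Step 3: sold=5 (running total=12) -> [9 2 2 3]
Step 4: sold=3 (running total=15) -> [11 2 2 2]
Step 5: sold=2 (running total=17) -> [13 2 2 2]
Step 6: sold=2 (running total=19) -> [15 2 2 2]
Step 7: sold=2 (running total=21) -> [17 2 2 2]
Step 8: sold=2 (running total=23) -> [19 2 2 2]

Answer: 23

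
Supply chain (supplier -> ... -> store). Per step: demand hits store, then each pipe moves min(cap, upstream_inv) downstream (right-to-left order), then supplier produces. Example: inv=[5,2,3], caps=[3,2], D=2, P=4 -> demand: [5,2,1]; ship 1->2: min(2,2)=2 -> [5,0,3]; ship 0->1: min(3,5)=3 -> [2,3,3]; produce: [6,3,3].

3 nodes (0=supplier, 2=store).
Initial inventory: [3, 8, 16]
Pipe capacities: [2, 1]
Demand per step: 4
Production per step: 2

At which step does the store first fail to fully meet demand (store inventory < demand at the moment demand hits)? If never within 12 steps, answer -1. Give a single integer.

Step 1: demand=4,sold=4 ship[1->2]=1 ship[0->1]=2 prod=2 -> [3 9 13]
Step 2: demand=4,sold=4 ship[1->2]=1 ship[0->1]=2 prod=2 -> [3 10 10]
Step 3: demand=4,sold=4 ship[1->2]=1 ship[0->1]=2 prod=2 -> [3 11 7]
Step 4: demand=4,sold=4 ship[1->2]=1 ship[0->1]=2 prod=2 -> [3 12 4]
Step 5: demand=4,sold=4 ship[1->2]=1 ship[0->1]=2 prod=2 -> [3 13 1]
Step 6: demand=4,sold=1 ship[1->2]=1 ship[0->1]=2 prod=2 -> [3 14 1]
Step 7: demand=4,sold=1 ship[1->2]=1 ship[0->1]=2 prod=2 -> [3 15 1]
Step 8: demand=4,sold=1 ship[1->2]=1 ship[0->1]=2 prod=2 -> [3 16 1]
Step 9: demand=4,sold=1 ship[1->2]=1 ship[0->1]=2 prod=2 -> [3 17 1]
Step 10: demand=4,sold=1 ship[1->2]=1 ship[0->1]=2 prod=2 -> [3 18 1]
Step 11: demand=4,sold=1 ship[1->2]=1 ship[0->1]=2 prod=2 -> [3 19 1]
Step 12: demand=4,sold=1 ship[1->2]=1 ship[0->1]=2 prod=2 -> [3 20 1]
First stockout at step 6

6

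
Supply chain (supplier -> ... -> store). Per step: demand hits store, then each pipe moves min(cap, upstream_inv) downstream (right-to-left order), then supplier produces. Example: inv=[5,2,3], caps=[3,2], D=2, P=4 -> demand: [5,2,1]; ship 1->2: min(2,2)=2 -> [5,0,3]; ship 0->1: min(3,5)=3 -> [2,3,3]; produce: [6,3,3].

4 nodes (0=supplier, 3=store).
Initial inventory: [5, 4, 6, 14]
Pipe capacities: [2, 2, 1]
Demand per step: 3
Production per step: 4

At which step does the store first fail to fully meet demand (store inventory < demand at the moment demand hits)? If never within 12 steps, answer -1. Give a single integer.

Step 1: demand=3,sold=3 ship[2->3]=1 ship[1->2]=2 ship[0->1]=2 prod=4 -> [7 4 7 12]
Step 2: demand=3,sold=3 ship[2->3]=1 ship[1->2]=2 ship[0->1]=2 prod=4 -> [9 4 8 10]
Step 3: demand=3,sold=3 ship[2->3]=1 ship[1->2]=2 ship[0->1]=2 prod=4 -> [11 4 9 8]
Step 4: demand=3,sold=3 ship[2->3]=1 ship[1->2]=2 ship[0->1]=2 prod=4 -> [13 4 10 6]
Step 5: demand=3,sold=3 ship[2->3]=1 ship[1->2]=2 ship[0->1]=2 prod=4 -> [15 4 11 4]
Step 6: demand=3,sold=3 ship[2->3]=1 ship[1->2]=2 ship[0->1]=2 prod=4 -> [17 4 12 2]
Step 7: demand=3,sold=2 ship[2->3]=1 ship[1->2]=2 ship[0->1]=2 prod=4 -> [19 4 13 1]
Step 8: demand=3,sold=1 ship[2->3]=1 ship[1->2]=2 ship[0->1]=2 prod=4 -> [21 4 14 1]
Step 9: demand=3,sold=1 ship[2->3]=1 ship[1->2]=2 ship[0->1]=2 prod=4 -> [23 4 15 1]
Step 10: demand=3,sold=1 ship[2->3]=1 ship[1->2]=2 ship[0->1]=2 prod=4 -> [25 4 16 1]
Step 11: demand=3,sold=1 ship[2->3]=1 ship[1->2]=2 ship[0->1]=2 prod=4 -> [27 4 17 1]
Step 12: demand=3,sold=1 ship[2->3]=1 ship[1->2]=2 ship[0->1]=2 prod=4 -> [29 4 18 1]
First stockout at step 7

7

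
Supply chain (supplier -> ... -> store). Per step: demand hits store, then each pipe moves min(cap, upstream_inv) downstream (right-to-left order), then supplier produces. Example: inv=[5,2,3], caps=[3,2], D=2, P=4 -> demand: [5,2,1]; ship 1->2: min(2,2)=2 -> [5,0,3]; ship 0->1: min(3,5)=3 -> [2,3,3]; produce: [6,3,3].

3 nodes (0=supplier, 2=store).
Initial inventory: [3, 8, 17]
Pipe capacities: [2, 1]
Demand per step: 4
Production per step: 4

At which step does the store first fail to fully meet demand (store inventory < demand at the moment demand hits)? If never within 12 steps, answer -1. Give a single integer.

Step 1: demand=4,sold=4 ship[1->2]=1 ship[0->1]=2 prod=4 -> [5 9 14]
Step 2: demand=4,sold=4 ship[1->2]=1 ship[0->1]=2 prod=4 -> [7 10 11]
Step 3: demand=4,sold=4 ship[1->2]=1 ship[0->1]=2 prod=4 -> [9 11 8]
Step 4: demand=4,sold=4 ship[1->2]=1 ship[0->1]=2 prod=4 -> [11 12 5]
Step 5: demand=4,sold=4 ship[1->2]=1 ship[0->1]=2 prod=4 -> [13 13 2]
Step 6: demand=4,sold=2 ship[1->2]=1 ship[0->1]=2 prod=4 -> [15 14 1]
Step 7: demand=4,sold=1 ship[1->2]=1 ship[0->1]=2 prod=4 -> [17 15 1]
Step 8: demand=4,sold=1 ship[1->2]=1 ship[0->1]=2 prod=4 -> [19 16 1]
Step 9: demand=4,sold=1 ship[1->2]=1 ship[0->1]=2 prod=4 -> [21 17 1]
Step 10: demand=4,sold=1 ship[1->2]=1 ship[0->1]=2 prod=4 -> [23 18 1]
Step 11: demand=4,sold=1 ship[1->2]=1 ship[0->1]=2 prod=4 -> [25 19 1]
Step 12: demand=4,sold=1 ship[1->2]=1 ship[0->1]=2 prod=4 -> [27 20 1]
First stockout at step 6

6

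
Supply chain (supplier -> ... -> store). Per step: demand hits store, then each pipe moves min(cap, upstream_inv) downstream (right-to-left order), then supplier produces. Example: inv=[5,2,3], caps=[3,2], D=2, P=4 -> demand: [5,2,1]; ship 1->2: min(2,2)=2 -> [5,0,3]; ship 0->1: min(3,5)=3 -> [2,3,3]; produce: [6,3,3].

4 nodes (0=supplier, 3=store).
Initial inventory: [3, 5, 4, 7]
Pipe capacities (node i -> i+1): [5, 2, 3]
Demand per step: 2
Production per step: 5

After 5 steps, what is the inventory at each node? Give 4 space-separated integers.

Step 1: demand=2,sold=2 ship[2->3]=3 ship[1->2]=2 ship[0->1]=3 prod=5 -> inv=[5 6 3 8]
Step 2: demand=2,sold=2 ship[2->3]=3 ship[1->2]=2 ship[0->1]=5 prod=5 -> inv=[5 9 2 9]
Step 3: demand=2,sold=2 ship[2->3]=2 ship[1->2]=2 ship[0->1]=5 prod=5 -> inv=[5 12 2 9]
Step 4: demand=2,sold=2 ship[2->3]=2 ship[1->2]=2 ship[0->1]=5 prod=5 -> inv=[5 15 2 9]
Step 5: demand=2,sold=2 ship[2->3]=2 ship[1->2]=2 ship[0->1]=5 prod=5 -> inv=[5 18 2 9]

5 18 2 9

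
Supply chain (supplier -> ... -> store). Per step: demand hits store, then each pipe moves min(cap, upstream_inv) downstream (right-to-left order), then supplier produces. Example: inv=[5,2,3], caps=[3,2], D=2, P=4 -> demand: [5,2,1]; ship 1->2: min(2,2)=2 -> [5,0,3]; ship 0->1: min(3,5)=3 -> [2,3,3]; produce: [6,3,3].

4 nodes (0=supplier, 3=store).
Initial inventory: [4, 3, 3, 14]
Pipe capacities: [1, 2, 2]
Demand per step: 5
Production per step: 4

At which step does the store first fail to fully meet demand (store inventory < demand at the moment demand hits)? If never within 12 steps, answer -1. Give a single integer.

Step 1: demand=5,sold=5 ship[2->3]=2 ship[1->2]=2 ship[0->1]=1 prod=4 -> [7 2 3 11]
Step 2: demand=5,sold=5 ship[2->3]=2 ship[1->2]=2 ship[0->1]=1 prod=4 -> [10 1 3 8]
Step 3: demand=5,sold=5 ship[2->3]=2 ship[1->2]=1 ship[0->1]=1 prod=4 -> [13 1 2 5]
Step 4: demand=5,sold=5 ship[2->3]=2 ship[1->2]=1 ship[0->1]=1 prod=4 -> [16 1 1 2]
Step 5: demand=5,sold=2 ship[2->3]=1 ship[1->2]=1 ship[0->1]=1 prod=4 -> [19 1 1 1]
Step 6: demand=5,sold=1 ship[2->3]=1 ship[1->2]=1 ship[0->1]=1 prod=4 -> [22 1 1 1]
Step 7: demand=5,sold=1 ship[2->3]=1 ship[1->2]=1 ship[0->1]=1 prod=4 -> [25 1 1 1]
Step 8: demand=5,sold=1 ship[2->3]=1 ship[1->2]=1 ship[0->1]=1 prod=4 -> [28 1 1 1]
Step 9: demand=5,sold=1 ship[2->3]=1 ship[1->2]=1 ship[0->1]=1 prod=4 -> [31 1 1 1]
Step 10: demand=5,sold=1 ship[2->3]=1 ship[1->2]=1 ship[0->1]=1 prod=4 -> [34 1 1 1]
Step 11: demand=5,sold=1 ship[2->3]=1 ship[1->2]=1 ship[0->1]=1 prod=4 -> [37 1 1 1]
Step 12: demand=5,sold=1 ship[2->3]=1 ship[1->2]=1 ship[0->1]=1 prod=4 -> [40 1 1 1]
First stockout at step 5

5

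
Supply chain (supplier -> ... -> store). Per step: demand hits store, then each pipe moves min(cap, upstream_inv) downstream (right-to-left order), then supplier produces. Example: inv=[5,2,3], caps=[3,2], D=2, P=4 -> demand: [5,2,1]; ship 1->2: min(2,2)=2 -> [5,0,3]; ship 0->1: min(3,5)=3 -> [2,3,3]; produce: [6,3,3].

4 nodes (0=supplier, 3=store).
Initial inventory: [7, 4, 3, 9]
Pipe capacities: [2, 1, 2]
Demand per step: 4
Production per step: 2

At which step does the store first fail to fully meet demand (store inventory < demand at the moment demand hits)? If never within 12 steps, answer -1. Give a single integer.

Step 1: demand=4,sold=4 ship[2->3]=2 ship[1->2]=1 ship[0->1]=2 prod=2 -> [7 5 2 7]
Step 2: demand=4,sold=4 ship[2->3]=2 ship[1->2]=1 ship[0->1]=2 prod=2 -> [7 6 1 5]
Step 3: demand=4,sold=4 ship[2->3]=1 ship[1->2]=1 ship[0->1]=2 prod=2 -> [7 7 1 2]
Step 4: demand=4,sold=2 ship[2->3]=1 ship[1->2]=1 ship[0->1]=2 prod=2 -> [7 8 1 1]
Step 5: demand=4,sold=1 ship[2->3]=1 ship[1->2]=1 ship[0->1]=2 prod=2 -> [7 9 1 1]
Step 6: demand=4,sold=1 ship[2->3]=1 ship[1->2]=1 ship[0->1]=2 prod=2 -> [7 10 1 1]
Step 7: demand=4,sold=1 ship[2->3]=1 ship[1->2]=1 ship[0->1]=2 prod=2 -> [7 11 1 1]
Step 8: demand=4,sold=1 ship[2->3]=1 ship[1->2]=1 ship[0->1]=2 prod=2 -> [7 12 1 1]
Step 9: demand=4,sold=1 ship[2->3]=1 ship[1->2]=1 ship[0->1]=2 prod=2 -> [7 13 1 1]
Step 10: demand=4,sold=1 ship[2->3]=1 ship[1->2]=1 ship[0->1]=2 prod=2 -> [7 14 1 1]
Step 11: demand=4,sold=1 ship[2->3]=1 ship[1->2]=1 ship[0->1]=2 prod=2 -> [7 15 1 1]
Step 12: demand=4,sold=1 ship[2->3]=1 ship[1->2]=1 ship[0->1]=2 prod=2 -> [7 16 1 1]
First stockout at step 4

4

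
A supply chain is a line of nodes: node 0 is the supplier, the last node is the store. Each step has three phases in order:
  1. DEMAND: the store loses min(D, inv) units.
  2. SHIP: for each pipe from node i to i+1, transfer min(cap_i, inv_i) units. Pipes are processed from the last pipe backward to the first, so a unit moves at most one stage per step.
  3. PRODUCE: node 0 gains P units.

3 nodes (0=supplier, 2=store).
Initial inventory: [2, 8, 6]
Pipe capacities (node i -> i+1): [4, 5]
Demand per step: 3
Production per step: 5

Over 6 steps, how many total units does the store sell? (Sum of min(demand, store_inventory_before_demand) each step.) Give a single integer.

Answer: 18

Derivation:
Step 1: sold=3 (running total=3) -> [5 5 8]
Step 2: sold=3 (running total=6) -> [6 4 10]
Step 3: sold=3 (running total=9) -> [7 4 11]
Step 4: sold=3 (running total=12) -> [8 4 12]
Step 5: sold=3 (running total=15) -> [9 4 13]
Step 6: sold=3 (running total=18) -> [10 4 14]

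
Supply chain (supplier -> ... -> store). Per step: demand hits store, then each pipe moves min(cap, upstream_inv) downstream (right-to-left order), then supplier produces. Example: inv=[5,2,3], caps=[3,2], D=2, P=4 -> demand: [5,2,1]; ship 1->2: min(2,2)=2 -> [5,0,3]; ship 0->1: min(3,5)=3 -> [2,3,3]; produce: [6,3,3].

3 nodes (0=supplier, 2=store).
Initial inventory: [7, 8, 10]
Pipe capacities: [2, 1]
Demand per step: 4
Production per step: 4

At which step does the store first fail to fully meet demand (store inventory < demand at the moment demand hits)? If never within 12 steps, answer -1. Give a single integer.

Step 1: demand=4,sold=4 ship[1->2]=1 ship[0->1]=2 prod=4 -> [9 9 7]
Step 2: demand=4,sold=4 ship[1->2]=1 ship[0->1]=2 prod=4 -> [11 10 4]
Step 3: demand=4,sold=4 ship[1->2]=1 ship[0->1]=2 prod=4 -> [13 11 1]
Step 4: demand=4,sold=1 ship[1->2]=1 ship[0->1]=2 prod=4 -> [15 12 1]
Step 5: demand=4,sold=1 ship[1->2]=1 ship[0->1]=2 prod=4 -> [17 13 1]
Step 6: demand=4,sold=1 ship[1->2]=1 ship[0->1]=2 prod=4 -> [19 14 1]
Step 7: demand=4,sold=1 ship[1->2]=1 ship[0->1]=2 prod=4 -> [21 15 1]
Step 8: demand=4,sold=1 ship[1->2]=1 ship[0->1]=2 prod=4 -> [23 16 1]
Step 9: demand=4,sold=1 ship[1->2]=1 ship[0->1]=2 prod=4 -> [25 17 1]
Step 10: demand=4,sold=1 ship[1->2]=1 ship[0->1]=2 prod=4 -> [27 18 1]
Step 11: demand=4,sold=1 ship[1->2]=1 ship[0->1]=2 prod=4 -> [29 19 1]
Step 12: demand=4,sold=1 ship[1->2]=1 ship[0->1]=2 prod=4 -> [31 20 1]
First stockout at step 4

4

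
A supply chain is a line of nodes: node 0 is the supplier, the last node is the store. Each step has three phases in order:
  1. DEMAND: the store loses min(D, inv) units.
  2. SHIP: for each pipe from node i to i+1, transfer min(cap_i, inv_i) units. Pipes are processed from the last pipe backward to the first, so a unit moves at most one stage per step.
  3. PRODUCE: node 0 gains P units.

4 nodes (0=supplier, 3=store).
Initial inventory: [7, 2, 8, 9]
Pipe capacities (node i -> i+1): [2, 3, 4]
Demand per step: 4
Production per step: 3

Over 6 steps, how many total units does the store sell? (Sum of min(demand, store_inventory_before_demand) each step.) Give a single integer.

Step 1: sold=4 (running total=4) -> [8 2 6 9]
Step 2: sold=4 (running total=8) -> [9 2 4 9]
Step 3: sold=4 (running total=12) -> [10 2 2 9]
Step 4: sold=4 (running total=16) -> [11 2 2 7]
Step 5: sold=4 (running total=20) -> [12 2 2 5]
Step 6: sold=4 (running total=24) -> [13 2 2 3]

Answer: 24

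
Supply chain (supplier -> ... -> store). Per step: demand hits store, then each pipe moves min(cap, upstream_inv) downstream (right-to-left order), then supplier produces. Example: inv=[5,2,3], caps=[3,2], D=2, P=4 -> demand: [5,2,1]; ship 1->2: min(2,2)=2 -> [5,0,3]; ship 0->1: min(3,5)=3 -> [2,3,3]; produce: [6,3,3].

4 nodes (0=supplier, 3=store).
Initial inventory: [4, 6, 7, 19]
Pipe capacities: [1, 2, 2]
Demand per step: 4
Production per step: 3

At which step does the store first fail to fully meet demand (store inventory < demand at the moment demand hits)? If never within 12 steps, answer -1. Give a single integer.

Step 1: demand=4,sold=4 ship[2->3]=2 ship[1->2]=2 ship[0->1]=1 prod=3 -> [6 5 7 17]
Step 2: demand=4,sold=4 ship[2->3]=2 ship[1->2]=2 ship[0->1]=1 prod=3 -> [8 4 7 15]
Step 3: demand=4,sold=4 ship[2->3]=2 ship[1->2]=2 ship[0->1]=1 prod=3 -> [10 3 7 13]
Step 4: demand=4,sold=4 ship[2->3]=2 ship[1->2]=2 ship[0->1]=1 prod=3 -> [12 2 7 11]
Step 5: demand=4,sold=4 ship[2->3]=2 ship[1->2]=2 ship[0->1]=1 prod=3 -> [14 1 7 9]
Step 6: demand=4,sold=4 ship[2->3]=2 ship[1->2]=1 ship[0->1]=1 prod=3 -> [16 1 6 7]
Step 7: demand=4,sold=4 ship[2->3]=2 ship[1->2]=1 ship[0->1]=1 prod=3 -> [18 1 5 5]
Step 8: demand=4,sold=4 ship[2->3]=2 ship[1->2]=1 ship[0->1]=1 prod=3 -> [20 1 4 3]
Step 9: demand=4,sold=3 ship[2->3]=2 ship[1->2]=1 ship[0->1]=1 prod=3 -> [22 1 3 2]
Step 10: demand=4,sold=2 ship[2->3]=2 ship[1->2]=1 ship[0->1]=1 prod=3 -> [24 1 2 2]
Step 11: demand=4,sold=2 ship[2->3]=2 ship[1->2]=1 ship[0->1]=1 prod=3 -> [26 1 1 2]
Step 12: demand=4,sold=2 ship[2->3]=1 ship[1->2]=1 ship[0->1]=1 prod=3 -> [28 1 1 1]
First stockout at step 9

9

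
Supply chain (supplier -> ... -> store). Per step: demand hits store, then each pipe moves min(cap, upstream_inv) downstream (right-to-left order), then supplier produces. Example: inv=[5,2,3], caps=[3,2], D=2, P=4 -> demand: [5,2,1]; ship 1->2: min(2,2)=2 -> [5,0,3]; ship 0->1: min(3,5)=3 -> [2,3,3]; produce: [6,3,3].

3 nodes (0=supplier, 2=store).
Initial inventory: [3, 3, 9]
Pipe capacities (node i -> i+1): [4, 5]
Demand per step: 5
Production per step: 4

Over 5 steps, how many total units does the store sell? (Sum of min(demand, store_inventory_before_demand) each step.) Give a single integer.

Step 1: sold=5 (running total=5) -> [4 3 7]
Step 2: sold=5 (running total=10) -> [4 4 5]
Step 3: sold=5 (running total=15) -> [4 4 4]
Step 4: sold=4 (running total=19) -> [4 4 4]
Step 5: sold=4 (running total=23) -> [4 4 4]

Answer: 23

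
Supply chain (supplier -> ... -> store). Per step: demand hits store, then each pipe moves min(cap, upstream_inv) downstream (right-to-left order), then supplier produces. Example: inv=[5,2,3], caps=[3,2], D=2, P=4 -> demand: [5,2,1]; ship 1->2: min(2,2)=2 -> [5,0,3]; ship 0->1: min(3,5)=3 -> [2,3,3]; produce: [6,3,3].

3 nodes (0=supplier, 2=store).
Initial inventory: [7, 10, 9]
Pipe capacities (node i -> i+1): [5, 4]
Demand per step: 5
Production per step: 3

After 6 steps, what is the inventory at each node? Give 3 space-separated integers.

Step 1: demand=5,sold=5 ship[1->2]=4 ship[0->1]=5 prod=3 -> inv=[5 11 8]
Step 2: demand=5,sold=5 ship[1->2]=4 ship[0->1]=5 prod=3 -> inv=[3 12 7]
Step 3: demand=5,sold=5 ship[1->2]=4 ship[0->1]=3 prod=3 -> inv=[3 11 6]
Step 4: demand=5,sold=5 ship[1->2]=4 ship[0->1]=3 prod=3 -> inv=[3 10 5]
Step 5: demand=5,sold=5 ship[1->2]=4 ship[0->1]=3 prod=3 -> inv=[3 9 4]
Step 6: demand=5,sold=4 ship[1->2]=4 ship[0->1]=3 prod=3 -> inv=[3 8 4]

3 8 4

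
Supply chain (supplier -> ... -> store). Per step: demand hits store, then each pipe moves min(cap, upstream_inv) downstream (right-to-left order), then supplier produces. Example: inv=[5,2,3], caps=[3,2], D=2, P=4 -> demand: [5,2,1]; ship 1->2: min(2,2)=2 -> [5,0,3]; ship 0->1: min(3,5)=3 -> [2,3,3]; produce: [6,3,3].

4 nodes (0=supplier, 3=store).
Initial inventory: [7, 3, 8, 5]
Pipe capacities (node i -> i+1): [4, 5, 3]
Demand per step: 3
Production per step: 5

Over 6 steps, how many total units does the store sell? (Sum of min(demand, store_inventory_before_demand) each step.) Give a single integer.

Answer: 18

Derivation:
Step 1: sold=3 (running total=3) -> [8 4 8 5]
Step 2: sold=3 (running total=6) -> [9 4 9 5]
Step 3: sold=3 (running total=9) -> [10 4 10 5]
Step 4: sold=3 (running total=12) -> [11 4 11 5]
Step 5: sold=3 (running total=15) -> [12 4 12 5]
Step 6: sold=3 (running total=18) -> [13 4 13 5]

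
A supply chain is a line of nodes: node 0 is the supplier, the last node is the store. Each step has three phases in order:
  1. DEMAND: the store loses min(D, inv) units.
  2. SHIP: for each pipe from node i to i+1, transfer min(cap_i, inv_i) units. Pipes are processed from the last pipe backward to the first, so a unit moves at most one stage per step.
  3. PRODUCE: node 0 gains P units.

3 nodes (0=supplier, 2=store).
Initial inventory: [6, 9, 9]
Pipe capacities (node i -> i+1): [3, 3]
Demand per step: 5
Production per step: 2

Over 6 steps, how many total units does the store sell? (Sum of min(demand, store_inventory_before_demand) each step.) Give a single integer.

Step 1: sold=5 (running total=5) -> [5 9 7]
Step 2: sold=5 (running total=10) -> [4 9 5]
Step 3: sold=5 (running total=15) -> [3 9 3]
Step 4: sold=3 (running total=18) -> [2 9 3]
Step 5: sold=3 (running total=21) -> [2 8 3]
Step 6: sold=3 (running total=24) -> [2 7 3]

Answer: 24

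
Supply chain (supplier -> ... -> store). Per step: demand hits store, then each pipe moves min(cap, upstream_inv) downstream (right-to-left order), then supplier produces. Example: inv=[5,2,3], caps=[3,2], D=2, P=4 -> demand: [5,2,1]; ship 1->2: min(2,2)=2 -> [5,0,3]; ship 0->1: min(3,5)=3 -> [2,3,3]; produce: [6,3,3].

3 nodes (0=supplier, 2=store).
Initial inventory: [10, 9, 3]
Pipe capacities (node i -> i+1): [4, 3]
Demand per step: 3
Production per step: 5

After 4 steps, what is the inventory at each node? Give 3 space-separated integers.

Step 1: demand=3,sold=3 ship[1->2]=3 ship[0->1]=4 prod=5 -> inv=[11 10 3]
Step 2: demand=3,sold=3 ship[1->2]=3 ship[0->1]=4 prod=5 -> inv=[12 11 3]
Step 3: demand=3,sold=3 ship[1->2]=3 ship[0->1]=4 prod=5 -> inv=[13 12 3]
Step 4: demand=3,sold=3 ship[1->2]=3 ship[0->1]=4 prod=5 -> inv=[14 13 3]

14 13 3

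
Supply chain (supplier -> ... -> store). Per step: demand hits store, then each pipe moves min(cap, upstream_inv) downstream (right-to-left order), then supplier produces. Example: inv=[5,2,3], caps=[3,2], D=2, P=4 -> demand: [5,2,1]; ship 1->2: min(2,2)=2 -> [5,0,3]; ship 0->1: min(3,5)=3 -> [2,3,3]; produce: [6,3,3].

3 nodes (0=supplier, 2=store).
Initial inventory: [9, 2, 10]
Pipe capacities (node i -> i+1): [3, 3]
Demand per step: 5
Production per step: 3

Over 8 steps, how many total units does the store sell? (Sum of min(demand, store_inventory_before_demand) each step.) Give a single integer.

Answer: 30

Derivation:
Step 1: sold=5 (running total=5) -> [9 3 7]
Step 2: sold=5 (running total=10) -> [9 3 5]
Step 3: sold=5 (running total=15) -> [9 3 3]
Step 4: sold=3 (running total=18) -> [9 3 3]
Step 5: sold=3 (running total=21) -> [9 3 3]
Step 6: sold=3 (running total=24) -> [9 3 3]
Step 7: sold=3 (running total=27) -> [9 3 3]
Step 8: sold=3 (running total=30) -> [9 3 3]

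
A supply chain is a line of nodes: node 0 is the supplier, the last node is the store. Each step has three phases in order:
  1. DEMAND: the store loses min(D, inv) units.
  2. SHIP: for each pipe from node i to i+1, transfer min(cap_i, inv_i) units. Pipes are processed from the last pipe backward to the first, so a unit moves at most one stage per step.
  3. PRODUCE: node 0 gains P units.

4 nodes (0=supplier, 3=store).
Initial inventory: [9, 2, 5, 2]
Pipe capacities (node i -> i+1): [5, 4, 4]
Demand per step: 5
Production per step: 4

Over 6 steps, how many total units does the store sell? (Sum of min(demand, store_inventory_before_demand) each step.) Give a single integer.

Step 1: sold=2 (running total=2) -> [8 5 3 4]
Step 2: sold=4 (running total=6) -> [7 6 4 3]
Step 3: sold=3 (running total=9) -> [6 7 4 4]
Step 4: sold=4 (running total=13) -> [5 8 4 4]
Step 5: sold=4 (running total=17) -> [4 9 4 4]
Step 6: sold=4 (running total=21) -> [4 9 4 4]

Answer: 21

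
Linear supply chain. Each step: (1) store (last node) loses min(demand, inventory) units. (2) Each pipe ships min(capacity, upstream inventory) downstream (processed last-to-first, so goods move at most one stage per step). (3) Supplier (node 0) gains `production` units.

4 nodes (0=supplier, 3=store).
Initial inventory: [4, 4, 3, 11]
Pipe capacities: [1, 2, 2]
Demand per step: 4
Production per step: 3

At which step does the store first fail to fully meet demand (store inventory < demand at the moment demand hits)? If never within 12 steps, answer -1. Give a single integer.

Step 1: demand=4,sold=4 ship[2->3]=2 ship[1->2]=2 ship[0->1]=1 prod=3 -> [6 3 3 9]
Step 2: demand=4,sold=4 ship[2->3]=2 ship[1->2]=2 ship[0->1]=1 prod=3 -> [8 2 3 7]
Step 3: demand=4,sold=4 ship[2->3]=2 ship[1->2]=2 ship[0->1]=1 prod=3 -> [10 1 3 5]
Step 4: demand=4,sold=4 ship[2->3]=2 ship[1->2]=1 ship[0->1]=1 prod=3 -> [12 1 2 3]
Step 5: demand=4,sold=3 ship[2->3]=2 ship[1->2]=1 ship[0->1]=1 prod=3 -> [14 1 1 2]
Step 6: demand=4,sold=2 ship[2->3]=1 ship[1->2]=1 ship[0->1]=1 prod=3 -> [16 1 1 1]
Step 7: demand=4,sold=1 ship[2->3]=1 ship[1->2]=1 ship[0->1]=1 prod=3 -> [18 1 1 1]
Step 8: demand=4,sold=1 ship[2->3]=1 ship[1->2]=1 ship[0->1]=1 prod=3 -> [20 1 1 1]
Step 9: demand=4,sold=1 ship[2->3]=1 ship[1->2]=1 ship[0->1]=1 prod=3 -> [22 1 1 1]
Step 10: demand=4,sold=1 ship[2->3]=1 ship[1->2]=1 ship[0->1]=1 prod=3 -> [24 1 1 1]
Step 11: demand=4,sold=1 ship[2->3]=1 ship[1->2]=1 ship[0->1]=1 prod=3 -> [26 1 1 1]
Step 12: demand=4,sold=1 ship[2->3]=1 ship[1->2]=1 ship[0->1]=1 prod=3 -> [28 1 1 1]
First stockout at step 5

5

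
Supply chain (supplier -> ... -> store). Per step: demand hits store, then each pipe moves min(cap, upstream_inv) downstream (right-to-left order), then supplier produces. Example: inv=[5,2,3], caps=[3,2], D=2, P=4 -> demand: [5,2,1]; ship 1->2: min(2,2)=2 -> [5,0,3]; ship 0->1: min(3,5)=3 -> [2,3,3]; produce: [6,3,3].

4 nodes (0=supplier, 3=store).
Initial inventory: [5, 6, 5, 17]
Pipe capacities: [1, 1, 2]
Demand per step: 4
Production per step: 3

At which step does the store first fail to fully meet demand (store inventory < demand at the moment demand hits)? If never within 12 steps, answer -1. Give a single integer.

Step 1: demand=4,sold=4 ship[2->3]=2 ship[1->2]=1 ship[0->1]=1 prod=3 -> [7 6 4 15]
Step 2: demand=4,sold=4 ship[2->3]=2 ship[1->2]=1 ship[0->1]=1 prod=3 -> [9 6 3 13]
Step 3: demand=4,sold=4 ship[2->3]=2 ship[1->2]=1 ship[0->1]=1 prod=3 -> [11 6 2 11]
Step 4: demand=4,sold=4 ship[2->3]=2 ship[1->2]=1 ship[0->1]=1 prod=3 -> [13 6 1 9]
Step 5: demand=4,sold=4 ship[2->3]=1 ship[1->2]=1 ship[0->1]=1 prod=3 -> [15 6 1 6]
Step 6: demand=4,sold=4 ship[2->3]=1 ship[1->2]=1 ship[0->1]=1 prod=3 -> [17 6 1 3]
Step 7: demand=4,sold=3 ship[2->3]=1 ship[1->2]=1 ship[0->1]=1 prod=3 -> [19 6 1 1]
Step 8: demand=4,sold=1 ship[2->3]=1 ship[1->2]=1 ship[0->1]=1 prod=3 -> [21 6 1 1]
Step 9: demand=4,sold=1 ship[2->3]=1 ship[1->2]=1 ship[0->1]=1 prod=3 -> [23 6 1 1]
Step 10: demand=4,sold=1 ship[2->3]=1 ship[1->2]=1 ship[0->1]=1 prod=3 -> [25 6 1 1]
Step 11: demand=4,sold=1 ship[2->3]=1 ship[1->2]=1 ship[0->1]=1 prod=3 -> [27 6 1 1]
Step 12: demand=4,sold=1 ship[2->3]=1 ship[1->2]=1 ship[0->1]=1 prod=3 -> [29 6 1 1]
First stockout at step 7

7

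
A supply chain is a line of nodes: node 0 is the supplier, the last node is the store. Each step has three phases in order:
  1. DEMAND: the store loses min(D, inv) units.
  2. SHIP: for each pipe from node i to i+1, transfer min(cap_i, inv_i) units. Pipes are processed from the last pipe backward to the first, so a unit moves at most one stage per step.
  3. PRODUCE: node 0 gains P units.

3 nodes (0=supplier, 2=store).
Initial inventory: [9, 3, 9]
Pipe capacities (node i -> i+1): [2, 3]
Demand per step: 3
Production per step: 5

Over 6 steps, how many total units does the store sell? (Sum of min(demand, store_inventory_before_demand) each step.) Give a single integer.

Step 1: sold=3 (running total=3) -> [12 2 9]
Step 2: sold=3 (running total=6) -> [15 2 8]
Step 3: sold=3 (running total=9) -> [18 2 7]
Step 4: sold=3 (running total=12) -> [21 2 6]
Step 5: sold=3 (running total=15) -> [24 2 5]
Step 6: sold=3 (running total=18) -> [27 2 4]

Answer: 18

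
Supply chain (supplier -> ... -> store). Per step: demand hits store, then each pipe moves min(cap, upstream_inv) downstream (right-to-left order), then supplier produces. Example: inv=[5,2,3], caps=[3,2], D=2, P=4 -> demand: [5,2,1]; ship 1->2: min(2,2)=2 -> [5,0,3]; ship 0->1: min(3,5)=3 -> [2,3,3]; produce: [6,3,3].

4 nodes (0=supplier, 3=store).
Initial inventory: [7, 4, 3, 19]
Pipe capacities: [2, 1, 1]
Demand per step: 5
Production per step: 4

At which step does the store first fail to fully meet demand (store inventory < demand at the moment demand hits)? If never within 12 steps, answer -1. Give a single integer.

Step 1: demand=5,sold=5 ship[2->3]=1 ship[1->2]=1 ship[0->1]=2 prod=4 -> [9 5 3 15]
Step 2: demand=5,sold=5 ship[2->3]=1 ship[1->2]=1 ship[0->1]=2 prod=4 -> [11 6 3 11]
Step 3: demand=5,sold=5 ship[2->3]=1 ship[1->2]=1 ship[0->1]=2 prod=4 -> [13 7 3 7]
Step 4: demand=5,sold=5 ship[2->3]=1 ship[1->2]=1 ship[0->1]=2 prod=4 -> [15 8 3 3]
Step 5: demand=5,sold=3 ship[2->3]=1 ship[1->2]=1 ship[0->1]=2 prod=4 -> [17 9 3 1]
Step 6: demand=5,sold=1 ship[2->3]=1 ship[1->2]=1 ship[0->1]=2 prod=4 -> [19 10 3 1]
Step 7: demand=5,sold=1 ship[2->3]=1 ship[1->2]=1 ship[0->1]=2 prod=4 -> [21 11 3 1]
Step 8: demand=5,sold=1 ship[2->3]=1 ship[1->2]=1 ship[0->1]=2 prod=4 -> [23 12 3 1]
Step 9: demand=5,sold=1 ship[2->3]=1 ship[1->2]=1 ship[0->1]=2 prod=4 -> [25 13 3 1]
Step 10: demand=5,sold=1 ship[2->3]=1 ship[1->2]=1 ship[0->1]=2 prod=4 -> [27 14 3 1]
Step 11: demand=5,sold=1 ship[2->3]=1 ship[1->2]=1 ship[0->1]=2 prod=4 -> [29 15 3 1]
Step 12: demand=5,sold=1 ship[2->3]=1 ship[1->2]=1 ship[0->1]=2 prod=4 -> [31 16 3 1]
First stockout at step 5

5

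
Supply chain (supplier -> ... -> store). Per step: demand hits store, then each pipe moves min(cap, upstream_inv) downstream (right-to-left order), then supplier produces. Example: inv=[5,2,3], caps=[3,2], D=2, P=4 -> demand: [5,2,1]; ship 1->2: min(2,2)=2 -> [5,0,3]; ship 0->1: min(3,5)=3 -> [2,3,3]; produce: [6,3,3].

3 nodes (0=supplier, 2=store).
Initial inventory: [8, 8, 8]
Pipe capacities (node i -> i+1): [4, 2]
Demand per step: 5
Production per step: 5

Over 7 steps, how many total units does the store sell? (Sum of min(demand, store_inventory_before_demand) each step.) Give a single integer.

Answer: 20

Derivation:
Step 1: sold=5 (running total=5) -> [9 10 5]
Step 2: sold=5 (running total=10) -> [10 12 2]
Step 3: sold=2 (running total=12) -> [11 14 2]
Step 4: sold=2 (running total=14) -> [12 16 2]
Step 5: sold=2 (running total=16) -> [13 18 2]
Step 6: sold=2 (running total=18) -> [14 20 2]
Step 7: sold=2 (running total=20) -> [15 22 2]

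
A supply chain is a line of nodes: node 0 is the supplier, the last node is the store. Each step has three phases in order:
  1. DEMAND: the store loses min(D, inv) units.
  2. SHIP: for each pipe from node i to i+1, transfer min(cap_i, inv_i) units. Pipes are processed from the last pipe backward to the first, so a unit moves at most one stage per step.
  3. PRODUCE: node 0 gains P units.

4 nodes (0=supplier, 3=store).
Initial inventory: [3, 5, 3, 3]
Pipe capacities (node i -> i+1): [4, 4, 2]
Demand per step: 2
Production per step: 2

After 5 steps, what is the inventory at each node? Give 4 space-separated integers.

Step 1: demand=2,sold=2 ship[2->3]=2 ship[1->2]=4 ship[0->1]=3 prod=2 -> inv=[2 4 5 3]
Step 2: demand=2,sold=2 ship[2->3]=2 ship[1->2]=4 ship[0->1]=2 prod=2 -> inv=[2 2 7 3]
Step 3: demand=2,sold=2 ship[2->3]=2 ship[1->2]=2 ship[0->1]=2 prod=2 -> inv=[2 2 7 3]
Step 4: demand=2,sold=2 ship[2->3]=2 ship[1->2]=2 ship[0->1]=2 prod=2 -> inv=[2 2 7 3]
Step 5: demand=2,sold=2 ship[2->3]=2 ship[1->2]=2 ship[0->1]=2 prod=2 -> inv=[2 2 7 3]

2 2 7 3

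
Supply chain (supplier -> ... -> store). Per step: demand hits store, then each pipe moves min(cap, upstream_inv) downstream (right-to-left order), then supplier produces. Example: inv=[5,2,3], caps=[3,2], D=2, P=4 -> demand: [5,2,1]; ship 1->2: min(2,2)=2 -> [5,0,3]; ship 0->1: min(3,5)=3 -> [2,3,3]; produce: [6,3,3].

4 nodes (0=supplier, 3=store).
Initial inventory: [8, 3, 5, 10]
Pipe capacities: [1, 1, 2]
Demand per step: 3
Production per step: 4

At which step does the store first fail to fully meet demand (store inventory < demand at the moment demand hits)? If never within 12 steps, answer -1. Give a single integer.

Step 1: demand=3,sold=3 ship[2->3]=2 ship[1->2]=1 ship[0->1]=1 prod=4 -> [11 3 4 9]
Step 2: demand=3,sold=3 ship[2->3]=2 ship[1->2]=1 ship[0->1]=1 prod=4 -> [14 3 3 8]
Step 3: demand=3,sold=3 ship[2->3]=2 ship[1->2]=1 ship[0->1]=1 prod=4 -> [17 3 2 7]
Step 4: demand=3,sold=3 ship[2->3]=2 ship[1->2]=1 ship[0->1]=1 prod=4 -> [20 3 1 6]
Step 5: demand=3,sold=3 ship[2->3]=1 ship[1->2]=1 ship[0->1]=1 prod=4 -> [23 3 1 4]
Step 6: demand=3,sold=3 ship[2->3]=1 ship[1->2]=1 ship[0->1]=1 prod=4 -> [26 3 1 2]
Step 7: demand=3,sold=2 ship[2->3]=1 ship[1->2]=1 ship[0->1]=1 prod=4 -> [29 3 1 1]
Step 8: demand=3,sold=1 ship[2->3]=1 ship[1->2]=1 ship[0->1]=1 prod=4 -> [32 3 1 1]
Step 9: demand=3,sold=1 ship[2->3]=1 ship[1->2]=1 ship[0->1]=1 prod=4 -> [35 3 1 1]
Step 10: demand=3,sold=1 ship[2->3]=1 ship[1->2]=1 ship[0->1]=1 prod=4 -> [38 3 1 1]
Step 11: demand=3,sold=1 ship[2->3]=1 ship[1->2]=1 ship[0->1]=1 prod=4 -> [41 3 1 1]
Step 12: demand=3,sold=1 ship[2->3]=1 ship[1->2]=1 ship[0->1]=1 prod=4 -> [44 3 1 1]
First stockout at step 7

7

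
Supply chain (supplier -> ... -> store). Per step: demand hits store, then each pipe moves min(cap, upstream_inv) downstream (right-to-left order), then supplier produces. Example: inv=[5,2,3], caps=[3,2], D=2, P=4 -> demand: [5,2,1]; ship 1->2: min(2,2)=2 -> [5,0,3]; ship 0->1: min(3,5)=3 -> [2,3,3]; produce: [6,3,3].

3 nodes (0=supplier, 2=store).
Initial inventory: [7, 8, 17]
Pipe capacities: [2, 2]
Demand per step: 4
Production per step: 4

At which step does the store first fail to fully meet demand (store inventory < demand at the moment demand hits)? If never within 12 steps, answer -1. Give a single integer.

Step 1: demand=4,sold=4 ship[1->2]=2 ship[0->1]=2 prod=4 -> [9 8 15]
Step 2: demand=4,sold=4 ship[1->2]=2 ship[0->1]=2 prod=4 -> [11 8 13]
Step 3: demand=4,sold=4 ship[1->2]=2 ship[0->1]=2 prod=4 -> [13 8 11]
Step 4: demand=4,sold=4 ship[1->2]=2 ship[0->1]=2 prod=4 -> [15 8 9]
Step 5: demand=4,sold=4 ship[1->2]=2 ship[0->1]=2 prod=4 -> [17 8 7]
Step 6: demand=4,sold=4 ship[1->2]=2 ship[0->1]=2 prod=4 -> [19 8 5]
Step 7: demand=4,sold=4 ship[1->2]=2 ship[0->1]=2 prod=4 -> [21 8 3]
Step 8: demand=4,sold=3 ship[1->2]=2 ship[0->1]=2 prod=4 -> [23 8 2]
Step 9: demand=4,sold=2 ship[1->2]=2 ship[0->1]=2 prod=4 -> [25 8 2]
Step 10: demand=4,sold=2 ship[1->2]=2 ship[0->1]=2 prod=4 -> [27 8 2]
Step 11: demand=4,sold=2 ship[1->2]=2 ship[0->1]=2 prod=4 -> [29 8 2]
Step 12: demand=4,sold=2 ship[1->2]=2 ship[0->1]=2 prod=4 -> [31 8 2]
First stockout at step 8

8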